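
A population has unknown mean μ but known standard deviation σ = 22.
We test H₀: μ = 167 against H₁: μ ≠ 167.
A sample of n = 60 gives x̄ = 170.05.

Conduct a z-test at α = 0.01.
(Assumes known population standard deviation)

Answer: z = 1.0739, fail to reject H₀

Derivation:
Standard error: SE = σ/√n = 22/√60 = 2.8402
z-statistic: z = (x̄ - μ₀)/SE = (170.05 - 167)/2.8402 = 1.0739
Critical value: ±2.576
p-value = 0.2829
Decision: fail to reject H₀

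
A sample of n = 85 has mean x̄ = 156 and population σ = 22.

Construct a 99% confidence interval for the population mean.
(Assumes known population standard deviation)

Confidence level: 99%, α = 0.01
z_0.005 = 2.576
SE = σ/√n = 22/√85 = 2.3862
Margin of error = 2.576 × 2.3862 = 6.1469
CI: x̄ ± margin = 156 ± 6.1469
CI: (149.8531, 162.1469)

Answer: (149.8531, 162.1469)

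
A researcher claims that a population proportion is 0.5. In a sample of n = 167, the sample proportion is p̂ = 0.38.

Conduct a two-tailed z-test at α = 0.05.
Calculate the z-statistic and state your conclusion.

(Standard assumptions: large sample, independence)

Answer: z = -3.1015, reject H₀

Derivation:
H₀: p = 0.5, H₁: p ≠ 0.5
Standard error: SE = √(p₀(1-p₀)/n) = √(0.5×0.5/167) = 0.038691
z-statistic: z = (p̂ - p₀)/SE = (0.38 - 0.5)/0.038691 = -3.1015
Critical value: z_0.025 = ±1.960
p-value = 0.0019
Decision: reject H₀ at α = 0.05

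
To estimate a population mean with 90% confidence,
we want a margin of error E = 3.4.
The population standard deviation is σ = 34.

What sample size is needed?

Answer: n = 271

Derivation:
z_0.05 = 1.645
n = (z×σ/E)² = (1.645×34/3.4)²
n = 270.6025
Round up: n = 271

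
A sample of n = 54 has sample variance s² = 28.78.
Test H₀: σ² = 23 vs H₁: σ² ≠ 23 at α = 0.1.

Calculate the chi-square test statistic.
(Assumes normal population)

Answer: χ² = 66.3191, fail to reject H₀

Derivation:
df = n - 1 = 53
χ² = (n-1)s²/σ₀² = 53×28.78/23 = 66.3191
Critical values: χ²_{0.95,53} = 37.276, χ²_{0.05,53} = 70.993
Rejection region: χ² < 37.276 or χ² > 70.993
Decision: fail to reject H₀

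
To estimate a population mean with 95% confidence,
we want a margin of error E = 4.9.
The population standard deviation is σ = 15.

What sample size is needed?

z_0.025 = 1.960
n = (z×σ/E)² = (1.960×15/4.9)²
n = 36.0000
Already a whole number: n = 36

Answer: n = 36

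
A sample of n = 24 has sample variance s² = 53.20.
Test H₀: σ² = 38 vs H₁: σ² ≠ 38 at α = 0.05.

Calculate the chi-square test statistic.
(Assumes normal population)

df = n - 1 = 23
χ² = (n-1)s²/σ₀² = 23×53.20/38 = 32.2000
Critical values: χ²_{0.975,23} = 11.689, χ²_{0.025,23} = 38.076
Rejection region: χ² < 11.689 or χ² > 38.076
Decision: fail to reject H₀

Answer: χ² = 32.2000, fail to reject H₀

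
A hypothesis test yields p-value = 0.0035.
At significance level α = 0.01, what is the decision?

Answer: reject H₀

Derivation:
Compare p-value to α:
0.0035 < 0.01
Decision: reject H₀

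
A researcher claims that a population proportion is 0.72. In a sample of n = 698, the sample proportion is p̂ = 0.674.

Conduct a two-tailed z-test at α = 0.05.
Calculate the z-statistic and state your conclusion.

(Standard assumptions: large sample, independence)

H₀: p = 0.72, H₁: p ≠ 0.72
Standard error: SE = √(p₀(1-p₀)/n) = √(0.72×0.28/698) = 0.016995
z-statistic: z = (p̂ - p₀)/SE = (0.674 - 0.72)/0.016995 = -2.7067
Critical value: z_0.025 = ±1.960
p-value = 0.0068
Decision: reject H₀ at α = 0.05

Answer: z = -2.7067, reject H₀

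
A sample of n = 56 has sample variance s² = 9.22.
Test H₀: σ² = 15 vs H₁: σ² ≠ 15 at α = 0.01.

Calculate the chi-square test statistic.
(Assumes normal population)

df = n - 1 = 55
χ² = (n-1)s²/σ₀² = 55×9.22/15 = 33.8067
Critical values: χ²_{0.995,55} = 31.735, χ²_{0.005,55} = 85.749
Rejection region: χ² < 31.735 or χ² > 85.749
Decision: fail to reject H₀

Answer: χ² = 33.8067, fail to reject H₀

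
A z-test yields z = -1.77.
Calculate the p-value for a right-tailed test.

Answer: p-value ≈ 0.9616

Derivation:
For z = -1.77:
p = P(Z > -1.77) = 1 - Φ(-1.77) = 0.9616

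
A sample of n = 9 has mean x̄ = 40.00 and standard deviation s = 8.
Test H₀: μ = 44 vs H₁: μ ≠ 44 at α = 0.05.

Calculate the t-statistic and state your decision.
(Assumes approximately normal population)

df = n - 1 = 8
SE = s/√n = 8/√9 = 2.6667
t = (x̄ - μ₀)/SE = (40.00 - 44)/2.6667 = -1.5000
Critical value: t_{0.025,8} = ±2.306
p-value ≈ 0.1720
Decision: fail to reject H₀

Answer: t = -1.5000, fail to reject H₀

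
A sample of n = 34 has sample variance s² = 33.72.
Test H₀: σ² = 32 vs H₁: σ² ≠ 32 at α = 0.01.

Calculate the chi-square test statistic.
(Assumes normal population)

df = n - 1 = 33
χ² = (n-1)s²/σ₀² = 33×33.72/32 = 34.7737
Critical values: χ²_{0.995,33} = 15.815, χ²_{0.005,33} = 57.648
Rejection region: χ² < 15.815 or χ² > 57.648
Decision: fail to reject H₀

Answer: χ² = 34.7737, fail to reject H₀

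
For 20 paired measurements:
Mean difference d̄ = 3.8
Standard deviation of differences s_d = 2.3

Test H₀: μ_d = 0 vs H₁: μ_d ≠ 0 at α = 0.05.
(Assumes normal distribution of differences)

Answer: t = 7.3887, reject H₀

Derivation:
df = n - 1 = 19
SE = s_d/√n = 2.3/√20 = 0.5143
t = d̄/SE = 3.8/0.5143 = 7.3887
Critical value: t_{0.025,19} = ±2.093
p-value < 0.0001
Decision: reject H₀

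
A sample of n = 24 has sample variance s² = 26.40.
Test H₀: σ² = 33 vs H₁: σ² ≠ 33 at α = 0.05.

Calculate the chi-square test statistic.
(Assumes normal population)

Answer: χ² = 18.4000, fail to reject H₀

Derivation:
df = n - 1 = 23
χ² = (n-1)s²/σ₀² = 23×26.40/33 = 18.4000
Critical values: χ²_{0.975,23} = 11.689, χ²_{0.025,23} = 38.076
Rejection region: χ² < 11.689 or χ² > 38.076
Decision: fail to reject H₀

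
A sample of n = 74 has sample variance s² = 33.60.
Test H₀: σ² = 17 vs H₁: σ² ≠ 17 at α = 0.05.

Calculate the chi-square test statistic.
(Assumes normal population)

df = n - 1 = 73
χ² = (n-1)s²/σ₀² = 73×33.60/17 = 144.2824
Critical values: χ²_{0.975,73} = 51.265, χ²_{0.025,73} = 98.516
Rejection region: χ² < 51.265 or χ² > 98.516
Decision: reject H₀

Answer: χ² = 144.2824, reject H₀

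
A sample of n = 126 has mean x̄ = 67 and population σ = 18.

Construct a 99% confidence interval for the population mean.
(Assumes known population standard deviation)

Confidence level: 99%, α = 0.01
z_0.005 = 2.576
SE = σ/√n = 18/√126 = 1.6036
Margin of error = 2.576 × 1.6036 = 4.1309
CI: x̄ ± margin = 67 ± 4.1309
CI: (62.8691, 71.1309)

Answer: (62.8691, 71.1309)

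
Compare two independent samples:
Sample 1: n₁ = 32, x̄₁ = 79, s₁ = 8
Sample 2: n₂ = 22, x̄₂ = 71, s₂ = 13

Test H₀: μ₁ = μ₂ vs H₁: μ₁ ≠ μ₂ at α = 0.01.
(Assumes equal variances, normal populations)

Pooled variance: s²_p = [31×8² + 21×13²]/(52) = 106.4038
s_p = 10.3152
SE = s_p×√(1/n₁ + 1/n₂) = 10.3152×√(1/32 + 1/22) = 2.8569
t = (x̄₁ - x̄₂)/SE = (79 - 71)/2.8569 = 2.8002
df = 52, t-critical = ±2.674
Decision: reject H₀

Answer: t = 2.8002, reject H₀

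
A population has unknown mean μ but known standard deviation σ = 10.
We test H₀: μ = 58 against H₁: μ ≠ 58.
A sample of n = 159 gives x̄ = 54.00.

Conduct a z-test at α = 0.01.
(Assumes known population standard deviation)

Answer: z = -5.0435, reject H₀

Derivation:
Standard error: SE = σ/√n = 10/√159 = 0.7931
z-statistic: z = (x̄ - μ₀)/SE = (54.00 - 58)/0.7931 = -5.0435
Critical value: ±2.576
p-value < 0.0001
Decision: reject H₀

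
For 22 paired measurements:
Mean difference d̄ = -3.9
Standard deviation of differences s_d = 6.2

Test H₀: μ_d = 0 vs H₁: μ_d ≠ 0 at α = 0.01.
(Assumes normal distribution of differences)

df = n - 1 = 21
SE = s_d/√n = 6.2/√22 = 1.3218
t = d̄/SE = -3.9/1.3218 = -2.9505
Critical value: t_{0.005,21} = ±2.831
p-value ≈ 0.0076
Decision: reject H₀

Answer: t = -2.9505, reject H₀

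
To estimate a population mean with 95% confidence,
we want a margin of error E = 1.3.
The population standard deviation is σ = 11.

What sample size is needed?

z_0.025 = 1.960
n = (z×σ/E)² = (1.960×11/1.3)²
n = 275.0495
Round up: n = 276

Answer: n = 276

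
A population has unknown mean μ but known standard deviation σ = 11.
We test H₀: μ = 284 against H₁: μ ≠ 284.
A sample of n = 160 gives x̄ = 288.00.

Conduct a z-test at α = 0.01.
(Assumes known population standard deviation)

Standard error: SE = σ/√n = 11/√160 = 0.8696
z-statistic: z = (x̄ - μ₀)/SE = (288.00 - 284)/0.8696 = 4.5998
Critical value: ±2.576
p-value < 0.0001
Decision: reject H₀

Answer: z = 4.5998, reject H₀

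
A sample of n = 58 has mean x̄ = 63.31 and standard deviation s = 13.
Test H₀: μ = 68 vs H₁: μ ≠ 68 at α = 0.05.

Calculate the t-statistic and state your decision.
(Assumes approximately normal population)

Answer: t = -2.7475, reject H₀

Derivation:
df = n - 1 = 57
SE = s/√n = 13/√58 = 1.7070
t = (x̄ - μ₀)/SE = (63.31 - 68)/1.7070 = -2.7475
Critical value: t_{0.025,57} = ±2.002
p-value ≈ 0.0080
Decision: reject H₀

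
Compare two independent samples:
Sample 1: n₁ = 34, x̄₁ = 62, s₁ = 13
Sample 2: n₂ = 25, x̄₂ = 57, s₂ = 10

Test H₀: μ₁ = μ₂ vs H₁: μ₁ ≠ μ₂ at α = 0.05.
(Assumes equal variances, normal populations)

Answer: t = 1.6043, fail to reject H₀

Derivation:
Pooled variance: s²_p = [33×13² + 24×10²]/(57) = 139.9474
s_p = 11.8299
SE = s_p×√(1/n₁ + 1/n₂) = 11.8299×√(1/34 + 1/25) = 3.1167
t = (x̄₁ - x̄₂)/SE = (62 - 57)/3.1167 = 1.6043
df = 57, t-critical = ±2.002
Decision: fail to reject H₀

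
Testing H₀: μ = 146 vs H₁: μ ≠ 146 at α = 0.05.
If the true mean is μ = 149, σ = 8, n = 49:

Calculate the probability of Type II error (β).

Answer: β ≈ 0.2531

Derivation:
SE = σ/√n = 8/√49 = 1.1429
Critical values: μ₀ ± z_0.025×SE = 146 ± 1.960×1.1429
Acceptance region: (143.7599, 148.2401)
Under H₁ (μ = 149): z_high = (148.2401 - 149)/1.1429 = -0.6649, z_low = (143.7599 - 149)/1.1429 = -4.5849
β = P(not reject | H₁) = Φ(-0.6649) - Φ(-4.5849) ≈ 0.2531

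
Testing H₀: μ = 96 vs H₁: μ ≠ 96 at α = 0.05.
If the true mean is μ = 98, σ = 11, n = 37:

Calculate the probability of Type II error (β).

SE = σ/√n = 11/√37 = 1.8084
Critical values: μ₀ ± z_0.025×SE = 96 ± 1.960×1.8084
Acceptance region: (92.4555, 99.5445)
Under H₁ (μ = 98): z_high = (99.5445 - 98)/1.8084 = 0.8541, z_low = (92.4555 - 98)/1.8084 = -3.0660
β = P(not reject | H₁) = Φ(0.8541) - Φ(-3.0660) ≈ 0.8024

Answer: β ≈ 0.8024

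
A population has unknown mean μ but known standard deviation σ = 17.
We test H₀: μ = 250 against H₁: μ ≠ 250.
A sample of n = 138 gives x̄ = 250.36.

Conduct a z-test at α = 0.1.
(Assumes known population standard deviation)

Standard error: SE = σ/√n = 17/√138 = 1.4471
z-statistic: z = (x̄ - μ₀)/SE = (250.36 - 250)/1.4471 = 0.2488
Critical value: ±1.645
p-value = 0.8035
Decision: fail to reject H₀

Answer: z = 0.2488, fail to reject H₀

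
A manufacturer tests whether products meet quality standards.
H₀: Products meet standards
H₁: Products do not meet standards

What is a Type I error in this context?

Type I error (α): Rejecting H₀ when H₀ is true
Type II error (β): Failing to reject H₀ when H₁ is true

Answer: Rejecting good products that actually meet standards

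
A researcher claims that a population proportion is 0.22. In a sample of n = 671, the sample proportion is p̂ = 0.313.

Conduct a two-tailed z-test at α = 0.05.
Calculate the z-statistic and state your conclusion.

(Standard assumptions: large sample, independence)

H₀: p = 0.22, H₁: p ≠ 0.22
Standard error: SE = √(p₀(1-p₀)/n) = √(0.22×0.78/671) = 0.015992
z-statistic: z = (p̂ - p₀)/SE = (0.313 - 0.22)/0.015992 = 5.8154
Critical value: z_0.025 = ±1.960
p-value < 0.0001
Decision: reject H₀ at α = 0.05

Answer: z = 5.8154, reject H₀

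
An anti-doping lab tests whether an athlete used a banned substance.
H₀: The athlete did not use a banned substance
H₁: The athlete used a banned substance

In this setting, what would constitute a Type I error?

Answer: Falsely accusing a clean athlete of doping

Derivation:
Type I error: rejecting H₀ when it is actually true (false positive).
Type II error: failing to reject H₀ when H₁ is actually true (false negative).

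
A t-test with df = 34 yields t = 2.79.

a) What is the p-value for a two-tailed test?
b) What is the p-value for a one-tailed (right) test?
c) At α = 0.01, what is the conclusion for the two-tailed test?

Answer: a) 0.0086, b) 0.0043, c) reject H₀

Derivation:
Using t-distribution with df = 34:
a) Two-tailed: p = 2×P(T > 2.79) = 0.0086
b) One-tailed: p = P(T > 2.79) = 0.0043
c) 0.0086 < 0.01, reject H₀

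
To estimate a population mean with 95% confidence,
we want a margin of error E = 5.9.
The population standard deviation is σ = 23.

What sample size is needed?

z_0.025 = 1.960
n = (z×σ/E)² = (1.960×23/5.9)²
n = 58.3800
Round up: n = 59

Answer: n = 59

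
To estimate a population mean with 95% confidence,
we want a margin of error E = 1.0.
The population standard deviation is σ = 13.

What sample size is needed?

Answer: n = 650

Derivation:
z_0.025 = 1.960
n = (z×σ/E)² = (1.960×13/1.0)²
n = 649.2304
Round up: n = 650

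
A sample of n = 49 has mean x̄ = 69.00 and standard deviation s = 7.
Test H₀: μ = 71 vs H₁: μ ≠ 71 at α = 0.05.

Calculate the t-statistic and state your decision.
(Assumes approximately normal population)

Answer: t = -2.0000, fail to reject H₀

Derivation:
df = n - 1 = 48
SE = s/√n = 7/√49 = 1.0000
t = (x̄ - μ₀)/SE = (69.00 - 71)/1.0000 = -2.0000
Critical value: t_{0.025,48} = ±2.011
p-value ≈ 0.0512
Decision: fail to reject H₀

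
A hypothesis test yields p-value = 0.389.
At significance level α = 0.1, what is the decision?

Answer: fail to reject H₀

Derivation:
Compare p-value to α:
0.389 ≥ 0.1
Decision: fail to reject H₀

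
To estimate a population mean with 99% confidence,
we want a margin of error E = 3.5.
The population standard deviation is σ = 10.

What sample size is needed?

Answer: n = 55

Derivation:
z_0.005 = 2.576
n = (z×σ/E)² = (2.576×10/3.5)²
n = 54.1696
Round up: n = 55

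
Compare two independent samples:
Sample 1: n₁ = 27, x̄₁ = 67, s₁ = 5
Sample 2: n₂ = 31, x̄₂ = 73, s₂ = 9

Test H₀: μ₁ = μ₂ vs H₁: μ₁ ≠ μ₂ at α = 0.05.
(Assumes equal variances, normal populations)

Pooled variance: s²_p = [26×5² + 30×9²]/(56) = 55.0000
s_p = 7.4162
SE = s_p×√(1/n₁ + 1/n₂) = 7.4162×√(1/27 + 1/31) = 1.9522
t = (x̄₁ - x̄₂)/SE = (67 - 73)/1.9522 = -3.0735
df = 56, t-critical = ±2.003
Decision: reject H₀

Answer: t = -3.0735, reject H₀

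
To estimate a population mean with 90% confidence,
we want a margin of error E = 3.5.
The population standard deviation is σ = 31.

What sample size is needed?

Answer: n = 213

Derivation:
z_0.05 = 1.645
n = (z×σ/E)² = (1.645×31/3.5)²
n = 212.2849
Round up: n = 213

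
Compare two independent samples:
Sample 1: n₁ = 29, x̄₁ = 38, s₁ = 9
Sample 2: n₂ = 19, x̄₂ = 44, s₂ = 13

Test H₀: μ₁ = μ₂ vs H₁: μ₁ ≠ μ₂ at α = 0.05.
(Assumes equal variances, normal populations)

Pooled variance: s²_p = [28×9² + 18×13²]/(46) = 115.4348
s_p = 10.7441
SE = s_p×√(1/n₁ + 1/n₂) = 10.7441×√(1/29 + 1/19) = 3.1711
t = (x̄₁ - x̄₂)/SE = (38 - 44)/3.1711 = -1.8921
df = 46, t-critical = ±2.013
Decision: fail to reject H₀

Answer: t = -1.8921, fail to reject H₀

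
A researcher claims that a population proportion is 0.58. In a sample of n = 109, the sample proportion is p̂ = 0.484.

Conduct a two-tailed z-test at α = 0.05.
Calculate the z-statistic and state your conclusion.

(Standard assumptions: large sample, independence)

H₀: p = 0.58, H₁: p ≠ 0.58
Standard error: SE = √(p₀(1-p₀)/n) = √(0.58×0.42/109) = 0.047274
z-statistic: z = (p̂ - p₀)/SE = (0.484 - 0.58)/0.047274 = -2.0307
Critical value: z_0.025 = ±1.960
p-value = 0.0423
Decision: reject H₀ at α = 0.05

Answer: z = -2.0307, reject H₀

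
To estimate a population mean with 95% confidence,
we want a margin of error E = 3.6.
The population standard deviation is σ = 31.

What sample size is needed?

Answer: n = 285

Derivation:
z_0.025 = 1.960
n = (z×σ/E)² = (1.960×31/3.6)²
n = 284.8594
Round up: n = 285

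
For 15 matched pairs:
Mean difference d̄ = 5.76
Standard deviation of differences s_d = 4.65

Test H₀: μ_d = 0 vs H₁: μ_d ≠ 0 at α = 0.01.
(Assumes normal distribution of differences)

df = n - 1 = 14
SE = s_d/√n = 4.65/√15 = 1.2006
t = d̄/SE = 5.76/1.2006 = 4.7976
Critical value: t_{0.005,14} = ±2.977
p-value ≈ 0.0003
Decision: reject H₀

Answer: t = 4.7976, reject H₀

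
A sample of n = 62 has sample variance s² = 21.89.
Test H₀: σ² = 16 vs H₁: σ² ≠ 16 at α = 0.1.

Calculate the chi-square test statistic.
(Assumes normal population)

Answer: χ² = 83.4556, reject H₀

Derivation:
df = n - 1 = 61
χ² = (n-1)s²/σ₀² = 61×21.89/16 = 83.4556
Critical values: χ²_{0.95,61} = 44.038, χ²_{0.05,61} = 80.232
Rejection region: χ² < 44.038 or χ² > 80.232
Decision: reject H₀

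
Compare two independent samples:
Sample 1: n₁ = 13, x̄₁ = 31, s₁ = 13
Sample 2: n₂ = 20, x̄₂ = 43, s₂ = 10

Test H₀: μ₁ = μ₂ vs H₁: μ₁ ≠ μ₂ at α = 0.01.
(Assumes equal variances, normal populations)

Pooled variance: s²_p = [12×13² + 19×10²]/(31) = 126.7097
s_p = 11.2565
SE = s_p×√(1/n₁ + 1/n₂) = 11.2565×√(1/13 + 1/20) = 4.0103
t = (x̄₁ - x̄₂)/SE = (31 - 43)/4.0103 = -2.9923
df = 31, t-critical = ±2.744
Decision: reject H₀

Answer: t = -2.9923, reject H₀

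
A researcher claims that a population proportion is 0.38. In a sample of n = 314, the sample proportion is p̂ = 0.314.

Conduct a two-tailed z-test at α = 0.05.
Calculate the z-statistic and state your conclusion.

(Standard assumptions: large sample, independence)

Answer: z = -2.4095, reject H₀

Derivation:
H₀: p = 0.38, H₁: p ≠ 0.38
Standard error: SE = √(p₀(1-p₀)/n) = √(0.38×0.62/314) = 0.027392
z-statistic: z = (p̂ - p₀)/SE = (0.314 - 0.38)/0.027392 = -2.4095
Critical value: z_0.025 = ±1.960
p-value = 0.0160
Decision: reject H₀ at α = 0.05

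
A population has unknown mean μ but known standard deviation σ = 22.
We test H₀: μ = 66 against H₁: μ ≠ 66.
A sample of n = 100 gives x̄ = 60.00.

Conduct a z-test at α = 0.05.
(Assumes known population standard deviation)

Answer: z = -2.7273, reject H₀

Derivation:
Standard error: SE = σ/√n = 22/√100 = 2.2000
z-statistic: z = (x̄ - μ₀)/SE = (60.00 - 66)/2.2000 = -2.7273
Critical value: ±1.960
p-value = 0.0064
Decision: reject H₀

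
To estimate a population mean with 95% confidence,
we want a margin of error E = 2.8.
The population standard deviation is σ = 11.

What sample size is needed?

z_0.025 = 1.960
n = (z×σ/E)² = (1.960×11/2.8)²
n = 59.2900
Round up: n = 60

Answer: n = 60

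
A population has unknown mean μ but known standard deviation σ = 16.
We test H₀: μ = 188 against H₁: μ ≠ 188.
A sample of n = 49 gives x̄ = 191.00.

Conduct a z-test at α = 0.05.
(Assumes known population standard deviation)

Answer: z = 1.3125, fail to reject H₀

Derivation:
Standard error: SE = σ/√n = 16/√49 = 2.2857
z-statistic: z = (x̄ - μ₀)/SE = (191.00 - 188)/2.2857 = 1.3125
Critical value: ±1.960
p-value = 0.1894
Decision: fail to reject H₀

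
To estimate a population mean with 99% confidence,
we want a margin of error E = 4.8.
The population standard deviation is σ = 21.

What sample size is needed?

Answer: n = 128

Derivation:
z_0.005 = 2.576
n = (z×σ/E)² = (2.576×21/4.8)²
n = 127.0129
Round up: n = 128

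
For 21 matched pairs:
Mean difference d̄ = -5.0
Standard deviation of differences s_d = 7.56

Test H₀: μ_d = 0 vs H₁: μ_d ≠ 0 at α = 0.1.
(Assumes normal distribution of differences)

Answer: t = -3.0309, reject H₀

Derivation:
df = n - 1 = 20
SE = s_d/√n = 7.56/√21 = 1.6497
t = d̄/SE = -5.0/1.6497 = -3.0309
Critical value: t_{0.05,20} = ±1.725
p-value ≈ 0.0066
Decision: reject H₀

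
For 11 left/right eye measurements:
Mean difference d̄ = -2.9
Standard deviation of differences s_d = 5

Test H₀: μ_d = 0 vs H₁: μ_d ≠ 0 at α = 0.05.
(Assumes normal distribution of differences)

df = n - 1 = 10
SE = s_d/√n = 5/√11 = 1.5076
t = d̄/SE = -2.9/1.5076 = -1.9236
Critical value: t_{0.025,10} = ±2.228
p-value ≈ 0.0833
Decision: fail to reject H₀

Answer: t = -1.9236, fail to reject H₀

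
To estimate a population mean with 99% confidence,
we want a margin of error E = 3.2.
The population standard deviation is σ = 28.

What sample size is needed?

Answer: n = 509

Derivation:
z_0.005 = 2.576
n = (z×σ/E)² = (2.576×28/3.2)²
n = 508.0516
Round up: n = 509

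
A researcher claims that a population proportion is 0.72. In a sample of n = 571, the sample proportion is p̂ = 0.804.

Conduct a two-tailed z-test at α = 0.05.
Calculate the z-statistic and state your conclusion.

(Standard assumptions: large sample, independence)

H₀: p = 0.72, H₁: p ≠ 0.72
Standard error: SE = √(p₀(1-p₀)/n) = √(0.72×0.28/571) = 0.018790
z-statistic: z = (p̂ - p₀)/SE = (0.804 - 0.72)/0.018790 = 4.4705
Critical value: z_0.025 = ±1.960
p-value < 0.0001
Decision: reject H₀ at α = 0.05

Answer: z = 4.4705, reject H₀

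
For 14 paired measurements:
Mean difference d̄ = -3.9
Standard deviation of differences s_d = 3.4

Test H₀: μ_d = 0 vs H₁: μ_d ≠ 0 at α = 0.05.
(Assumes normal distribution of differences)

df = n - 1 = 13
SE = s_d/√n = 3.4/√14 = 0.9087
t = d̄/SE = -3.9/0.9087 = -4.2918
Critical value: t_{0.025,13} = ±2.160
p-value ≈ 0.0009
Decision: reject H₀

Answer: t = -4.2918, reject H₀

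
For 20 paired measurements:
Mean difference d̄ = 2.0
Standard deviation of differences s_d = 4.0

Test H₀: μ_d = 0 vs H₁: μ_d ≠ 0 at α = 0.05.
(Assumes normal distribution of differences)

Answer: t = 2.2361, reject H₀

Derivation:
df = n - 1 = 19
SE = s_d/√n = 4.0/√20 = 0.8944
t = d̄/SE = 2.0/0.8944 = 2.2361
Critical value: t_{0.025,19} = ±2.093
p-value ≈ 0.0375
Decision: reject H₀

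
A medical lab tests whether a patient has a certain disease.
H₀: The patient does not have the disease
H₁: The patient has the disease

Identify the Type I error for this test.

Answer: Diagnosing a healthy patient as having the disease (false positive)

Derivation:
A Type I error (probability α) occurs when we reject a true H₀.
A Type II error (probability β) occurs when we fail to reject a false H₀.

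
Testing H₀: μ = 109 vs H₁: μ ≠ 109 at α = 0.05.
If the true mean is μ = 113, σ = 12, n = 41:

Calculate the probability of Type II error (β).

Answer: β ≈ 0.4308

Derivation:
SE = σ/√n = 12/√41 = 1.8741
Critical values: μ₀ ± z_0.025×SE = 109 ± 1.960×1.8741
Acceptance region: (105.3268, 112.6732)
Under H₁ (μ = 113): z_high = (112.6732 - 113)/1.8741 = -0.1744, z_low = (105.3268 - 113)/1.8741 = -4.0943
β = P(not reject | H₁) = Φ(-0.1744) - Φ(-4.0943) ≈ 0.4308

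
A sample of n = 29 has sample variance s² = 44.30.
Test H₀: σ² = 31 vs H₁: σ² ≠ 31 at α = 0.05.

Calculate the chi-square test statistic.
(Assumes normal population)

df = n - 1 = 28
χ² = (n-1)s²/σ₀² = 28×44.30/31 = 40.0129
Critical values: χ²_{0.975,28} = 15.308, χ²_{0.025,28} = 44.461
Rejection region: χ² < 15.308 or χ² > 44.461
Decision: fail to reject H₀

Answer: χ² = 40.0129, fail to reject H₀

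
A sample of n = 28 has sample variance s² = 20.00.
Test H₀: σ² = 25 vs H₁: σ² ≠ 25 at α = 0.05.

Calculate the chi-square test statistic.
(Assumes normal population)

df = n - 1 = 27
χ² = (n-1)s²/σ₀² = 27×20.00/25 = 21.6000
Critical values: χ²_{0.975,27} = 14.573, χ²_{0.025,27} = 43.195
Rejection region: χ² < 14.573 or χ² > 43.195
Decision: fail to reject H₀

Answer: χ² = 21.6000, fail to reject H₀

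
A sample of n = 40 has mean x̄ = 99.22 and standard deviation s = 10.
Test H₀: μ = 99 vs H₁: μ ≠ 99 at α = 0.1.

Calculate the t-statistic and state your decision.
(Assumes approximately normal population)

df = n - 1 = 39
SE = s/√n = 10/√40 = 1.5811
t = (x̄ - μ₀)/SE = (99.22 - 99)/1.5811 = 0.1391
Critical value: t_{0.05,39} = ±1.685
p-value ≈ 0.8901
Decision: fail to reject H₀

Answer: t = 0.1391, fail to reject H₀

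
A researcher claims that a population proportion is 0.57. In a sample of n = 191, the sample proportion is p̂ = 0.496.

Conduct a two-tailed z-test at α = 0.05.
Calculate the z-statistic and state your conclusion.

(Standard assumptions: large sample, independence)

H₀: p = 0.57, H₁: p ≠ 0.57
Standard error: SE = √(p₀(1-p₀)/n) = √(0.57×0.43/191) = 0.035822
z-statistic: z = (p̂ - p₀)/SE = (0.496 - 0.57)/0.035822 = -2.0658
Critical value: z_0.025 = ±1.960
p-value = 0.0388
Decision: reject H₀ at α = 0.05

Answer: z = -2.0658, reject H₀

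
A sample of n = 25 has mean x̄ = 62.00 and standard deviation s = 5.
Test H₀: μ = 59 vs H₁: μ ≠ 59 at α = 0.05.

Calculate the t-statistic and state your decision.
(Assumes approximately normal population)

df = n - 1 = 24
SE = s/√n = 5/√25 = 1.0000
t = (x̄ - μ₀)/SE = (62.00 - 59)/1.0000 = 3.0000
Critical value: t_{0.025,24} = ±2.064
p-value ≈ 0.0062
Decision: reject H₀

Answer: t = 3.0000, reject H₀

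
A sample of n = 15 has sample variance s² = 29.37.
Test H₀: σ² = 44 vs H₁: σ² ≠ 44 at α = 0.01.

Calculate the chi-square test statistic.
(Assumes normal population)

Answer: χ² = 9.3450, fail to reject H₀

Derivation:
df = n - 1 = 14
χ² = (n-1)s²/σ₀² = 14×29.37/44 = 9.3450
Critical values: χ²_{0.995,14} = 4.075, χ²_{0.005,14} = 31.319
Rejection region: χ² < 4.075 or χ² > 31.319
Decision: fail to reject H₀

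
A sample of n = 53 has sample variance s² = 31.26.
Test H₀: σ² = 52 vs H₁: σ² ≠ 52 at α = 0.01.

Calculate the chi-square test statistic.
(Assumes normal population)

Answer: χ² = 31.2600, fail to reject H₀

Derivation:
df = n - 1 = 52
χ² = (n-1)s²/σ₀² = 52×31.26/52 = 31.2600
Critical values: χ²_{0.995,52} = 29.481, χ²_{0.005,52} = 82.001
Rejection region: χ² < 29.481 or χ² > 82.001
Decision: fail to reject H₀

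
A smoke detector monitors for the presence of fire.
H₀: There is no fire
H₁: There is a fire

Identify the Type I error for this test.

Answer: The alarm sounds when there is no fire (false alarm)

Derivation:
A Type I error (probability α) occurs when we reject a true H₀.
A Type II error (probability β) occurs when we fail to reject a false H₀.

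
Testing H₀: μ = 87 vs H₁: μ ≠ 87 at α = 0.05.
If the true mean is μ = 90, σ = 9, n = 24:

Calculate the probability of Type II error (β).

SE = σ/√n = 9/√24 = 1.8371
Critical values: μ₀ ± z_0.025×SE = 87 ± 1.960×1.8371
Acceptance region: (83.3993, 90.6007)
Under H₁ (μ = 90): z_high = (90.6007 - 90)/1.8371 = 0.3270, z_low = (83.3993 - 90)/1.8371 = -3.5930
β = P(not reject | H₁) = Φ(0.3270) - Φ(-3.5930) ≈ 0.6280

Answer: β ≈ 0.6280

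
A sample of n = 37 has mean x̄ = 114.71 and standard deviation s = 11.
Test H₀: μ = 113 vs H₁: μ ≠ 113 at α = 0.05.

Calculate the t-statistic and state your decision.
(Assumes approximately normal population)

Answer: t = 0.9456, fail to reject H₀

Derivation:
df = n - 1 = 36
SE = s/√n = 11/√37 = 1.8084
t = (x̄ - μ₀)/SE = (114.71 - 113)/1.8084 = 0.9456
Critical value: t_{0.025,36} = ±2.028
p-value ≈ 0.3507
Decision: fail to reject H₀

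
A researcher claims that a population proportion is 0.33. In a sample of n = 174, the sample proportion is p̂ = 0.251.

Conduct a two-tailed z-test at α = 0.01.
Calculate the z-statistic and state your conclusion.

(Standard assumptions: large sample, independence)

H₀: p = 0.33, H₁: p ≠ 0.33
Standard error: SE = √(p₀(1-p₀)/n) = √(0.33×0.67/174) = 0.035647
z-statistic: z = (p̂ - p₀)/SE = (0.251 - 0.33)/0.035647 = -2.2162
Critical value: z_0.005 = ±2.576
p-value = 0.0267
Decision: fail to reject H₀ at α = 0.01

Answer: z = -2.2162, fail to reject H₀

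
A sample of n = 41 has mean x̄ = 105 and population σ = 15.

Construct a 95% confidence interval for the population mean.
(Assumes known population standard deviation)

Answer: (100.4085, 109.5915)

Derivation:
Confidence level: 95%, α = 0.05
z_0.025 = 1.960
SE = σ/√n = 15/√41 = 2.3426
Margin of error = 1.960 × 2.3426 = 4.5915
CI: x̄ ± margin = 105 ± 4.5915
CI: (100.4085, 109.5915)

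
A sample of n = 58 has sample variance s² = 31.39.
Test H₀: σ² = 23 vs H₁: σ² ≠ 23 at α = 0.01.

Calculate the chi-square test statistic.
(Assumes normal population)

Answer: χ² = 77.7926, fail to reject H₀

Derivation:
df = n - 1 = 57
χ² = (n-1)s²/σ₀² = 57×31.39/23 = 77.7926
Critical values: χ²_{0.995,57} = 33.248, χ²_{0.005,57} = 88.236
Rejection region: χ² < 33.248 or χ² > 88.236
Decision: fail to reject H₀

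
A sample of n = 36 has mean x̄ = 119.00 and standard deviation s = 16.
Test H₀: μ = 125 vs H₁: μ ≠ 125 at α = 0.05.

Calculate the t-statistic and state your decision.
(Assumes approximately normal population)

Answer: t = -2.2500, reject H₀

Derivation:
df = n - 1 = 35
SE = s/√n = 16/√36 = 2.6667
t = (x̄ - μ₀)/SE = (119.00 - 125)/2.6667 = -2.2500
Critical value: t_{0.025,35} = ±2.030
p-value ≈ 0.0308
Decision: reject H₀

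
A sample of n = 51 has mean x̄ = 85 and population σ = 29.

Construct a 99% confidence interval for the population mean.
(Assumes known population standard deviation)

Answer: (74.5394, 95.4606)

Derivation:
Confidence level: 99%, α = 0.01
z_0.005 = 2.576
SE = σ/√n = 29/√51 = 4.0608
Margin of error = 2.576 × 4.0608 = 10.4606
CI: x̄ ± margin = 85 ± 10.4606
CI: (74.5394, 95.4606)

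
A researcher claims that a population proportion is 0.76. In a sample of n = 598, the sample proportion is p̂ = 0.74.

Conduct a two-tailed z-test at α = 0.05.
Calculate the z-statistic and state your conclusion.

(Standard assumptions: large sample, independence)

Answer: z = -1.1451, fail to reject H₀

Derivation:
H₀: p = 0.76, H₁: p ≠ 0.76
Standard error: SE = √(p₀(1-p₀)/n) = √(0.76×0.24/598) = 0.017465
z-statistic: z = (p̂ - p₀)/SE = (0.74 - 0.76)/0.017465 = -1.1451
Critical value: z_0.025 = ±1.960
p-value = 0.2522
Decision: fail to reject H₀ at α = 0.05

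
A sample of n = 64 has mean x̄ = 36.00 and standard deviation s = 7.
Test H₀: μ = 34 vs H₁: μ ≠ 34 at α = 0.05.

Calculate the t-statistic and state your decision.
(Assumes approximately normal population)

Answer: t = 2.2857, reject H₀

Derivation:
df = n - 1 = 63
SE = s/√n = 7/√64 = 0.8750
t = (x̄ - μ₀)/SE = (36.00 - 34)/0.8750 = 2.2857
Critical value: t_{0.025,63} = ±1.998
p-value ≈ 0.0256
Decision: reject H₀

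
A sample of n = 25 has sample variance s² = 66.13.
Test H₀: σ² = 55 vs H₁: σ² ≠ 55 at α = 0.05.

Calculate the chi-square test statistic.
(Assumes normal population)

df = n - 1 = 24
χ² = (n-1)s²/σ₀² = 24×66.13/55 = 28.8567
Critical values: χ²_{0.975,24} = 12.401, χ²_{0.025,24} = 39.364
Rejection region: χ² < 12.401 or χ² > 39.364
Decision: fail to reject H₀

Answer: χ² = 28.8567, fail to reject H₀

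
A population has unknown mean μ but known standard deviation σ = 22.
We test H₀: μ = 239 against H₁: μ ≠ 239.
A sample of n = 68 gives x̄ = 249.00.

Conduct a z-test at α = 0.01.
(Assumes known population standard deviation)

Standard error: SE = σ/√n = 22/√68 = 2.6679
z-statistic: z = (x̄ - μ₀)/SE = (249.00 - 239)/2.6679 = 3.7483
Critical value: ±2.576
p-value = 0.0002
Decision: reject H₀

Answer: z = 3.7483, reject H₀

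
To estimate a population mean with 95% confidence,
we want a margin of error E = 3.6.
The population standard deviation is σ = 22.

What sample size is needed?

z_0.025 = 1.960
n = (z×σ/E)² = (1.960×22/3.6)²
n = 143.4672
Round up: n = 144

Answer: n = 144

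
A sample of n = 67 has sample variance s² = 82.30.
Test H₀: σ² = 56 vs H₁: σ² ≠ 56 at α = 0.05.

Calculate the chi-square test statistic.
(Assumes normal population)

Answer: χ² = 96.9964, reject H₀

Derivation:
df = n - 1 = 66
χ² = (n-1)s²/σ₀² = 66×82.30/56 = 96.9964
Critical values: χ²_{0.975,66} = 45.431, χ²_{0.025,66} = 90.349
Rejection region: χ² < 45.431 or χ² > 90.349
Decision: reject H₀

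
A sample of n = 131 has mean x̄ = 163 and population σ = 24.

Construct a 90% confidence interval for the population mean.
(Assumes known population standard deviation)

Confidence level: 90%, α = 0.1
z_0.05 = 1.645
SE = σ/√n = 24/√131 = 2.0969
Margin of error = 1.645 × 2.0969 = 3.4494
CI: x̄ ± margin = 163 ± 3.4494
CI: (159.5506, 166.4494)

Answer: (159.5506, 166.4494)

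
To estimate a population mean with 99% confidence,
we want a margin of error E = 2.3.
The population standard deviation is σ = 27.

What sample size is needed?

z_0.005 = 2.576
n = (z×σ/E)² = (2.576×27/2.3)²
n = 914.4576
Round up: n = 915

Answer: n = 915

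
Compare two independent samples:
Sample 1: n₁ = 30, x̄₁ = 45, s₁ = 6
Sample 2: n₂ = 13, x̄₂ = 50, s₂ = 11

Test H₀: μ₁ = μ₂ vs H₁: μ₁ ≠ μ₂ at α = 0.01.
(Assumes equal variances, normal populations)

Answer: t = -1.9299, fail to reject H₀

Derivation:
Pooled variance: s²_p = [29×6² + 12×11²]/(41) = 60.8780
s_p = 7.8024
SE = s_p×√(1/n₁ + 1/n₂) = 7.8024×√(1/30 + 1/13) = 2.5908
t = (x̄₁ - x̄₂)/SE = (45 - 50)/2.5908 = -1.9299
df = 41, t-critical = ±2.701
Decision: fail to reject H₀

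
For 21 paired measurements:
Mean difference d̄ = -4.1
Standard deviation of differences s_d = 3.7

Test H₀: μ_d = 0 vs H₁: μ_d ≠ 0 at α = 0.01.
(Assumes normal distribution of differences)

Answer: t = -5.0780, reject H₀

Derivation:
df = n - 1 = 20
SE = s_d/√n = 3.7/√21 = 0.8074
t = d̄/SE = -4.1/0.8074 = -5.0780
Critical value: t_{0.005,20} = ±2.845
p-value ≈ 0.0001
Decision: reject H₀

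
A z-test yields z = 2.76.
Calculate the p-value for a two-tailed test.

For z = 2.76:
p = 2×P(Z > |2.76|) = 2×(1 - Φ(2.76)) = 0.0058

Answer: p-value ≈ 0.0058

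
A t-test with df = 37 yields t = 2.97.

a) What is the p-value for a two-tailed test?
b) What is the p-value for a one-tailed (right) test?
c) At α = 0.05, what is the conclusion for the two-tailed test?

Using t-distribution with df = 37:
a) Two-tailed: p = 2×P(T > 2.97) = 0.0052
b) One-tailed: p = P(T > 2.97) = 0.0026
c) 0.0052 < 0.05, reject H₀

Answer: a) 0.0052, b) 0.0026, c) reject H₀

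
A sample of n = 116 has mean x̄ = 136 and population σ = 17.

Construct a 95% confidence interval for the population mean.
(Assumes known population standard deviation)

Answer: (132.9063, 139.0937)

Derivation:
Confidence level: 95%, α = 0.05
z_0.025 = 1.960
SE = σ/√n = 17/√116 = 1.5784
Margin of error = 1.960 × 1.5784 = 3.0937
CI: x̄ ± margin = 136 ± 3.0937
CI: (132.9063, 139.0937)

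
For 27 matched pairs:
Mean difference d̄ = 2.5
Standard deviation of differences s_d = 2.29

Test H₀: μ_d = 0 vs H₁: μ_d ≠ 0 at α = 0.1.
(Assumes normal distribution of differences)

df = n - 1 = 26
SE = s_d/√n = 2.29/√27 = 0.4407
t = d̄/SE = 2.5/0.4407 = 5.6728
Critical value: t_{0.05,26} = ±1.706
p-value < 0.0001
Decision: reject H₀

Answer: t = 5.6728, reject H₀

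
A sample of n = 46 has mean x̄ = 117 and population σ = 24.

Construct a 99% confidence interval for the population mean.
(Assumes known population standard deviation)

Answer: (107.8846, 126.1154)

Derivation:
Confidence level: 99%, α = 0.01
z_0.005 = 2.576
SE = σ/√n = 24/√46 = 3.5386
Margin of error = 2.576 × 3.5386 = 9.1154
CI: x̄ ± margin = 117 ± 9.1154
CI: (107.8846, 126.1154)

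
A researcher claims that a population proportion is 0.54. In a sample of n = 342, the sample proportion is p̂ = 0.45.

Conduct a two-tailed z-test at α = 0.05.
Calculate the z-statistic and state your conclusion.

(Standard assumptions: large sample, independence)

Answer: z = -3.3395, reject H₀

Derivation:
H₀: p = 0.54, H₁: p ≠ 0.54
Standard error: SE = √(p₀(1-p₀)/n) = √(0.54×0.46/342) = 0.026950
z-statistic: z = (p̂ - p₀)/SE = (0.45 - 0.54)/0.026950 = -3.3395
Critical value: z_0.025 = ±1.960
p-value = 0.0008
Decision: reject H₀ at α = 0.05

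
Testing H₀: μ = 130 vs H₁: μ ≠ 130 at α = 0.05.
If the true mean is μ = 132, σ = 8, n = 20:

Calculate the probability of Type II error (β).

Answer: β ≈ 0.7991

Derivation:
SE = σ/√n = 8/√20 = 1.7889
Critical values: μ₀ ± z_0.025×SE = 130 ± 1.960×1.7889
Acceptance region: (126.4938, 133.5062)
Under H₁ (μ = 132): z_high = (133.5062 - 132)/1.7889 = 0.8420, z_low = (126.4938 - 132)/1.7889 = -3.0780
β = P(not reject | H₁) = Φ(0.8420) - Φ(-3.0780) ≈ 0.7991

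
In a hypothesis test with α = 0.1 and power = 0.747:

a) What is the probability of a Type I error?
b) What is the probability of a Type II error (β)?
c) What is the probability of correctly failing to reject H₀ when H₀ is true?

Answer: a) 0.1, b) 0.253, c) 0.9

Derivation:
a) Type I error probability = α = 0.1
b) Power = P(reject H₀ | H₁ true) = 1 - β = 0.747, so Type II error probability = β = 1 - Power = 0.253
c) P(fail to reject H₀ | H₀ true) = 1 - α = 0.9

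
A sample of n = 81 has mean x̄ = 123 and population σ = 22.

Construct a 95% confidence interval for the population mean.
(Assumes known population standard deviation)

Answer: (118.2090, 127.7910)

Derivation:
Confidence level: 95%, α = 0.05
z_0.025 = 1.960
SE = σ/√n = 22/√81 = 2.4444
Margin of error = 1.960 × 2.4444 = 4.7910
CI: x̄ ± margin = 123 ± 4.7910
CI: (118.2090, 127.7910)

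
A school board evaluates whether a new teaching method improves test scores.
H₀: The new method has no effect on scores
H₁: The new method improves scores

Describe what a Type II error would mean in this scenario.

Answer: Failing to adopt an effective teaching method

Derivation:
Type I error: rejecting H₀ when it is actually true (false positive).
Type II error: failing to reject H₀ when H₁ is actually true (false negative).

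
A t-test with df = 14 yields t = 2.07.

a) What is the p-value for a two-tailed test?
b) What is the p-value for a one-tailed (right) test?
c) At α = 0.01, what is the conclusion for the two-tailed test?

Answer: a) 0.0574, b) 0.0287, c) fail to reject H₀

Derivation:
Using t-distribution with df = 14:
a) Two-tailed: p = 2×P(T > 2.07) = 0.0574
b) One-tailed: p = P(T > 2.07) = 0.0287
c) 0.0574 ≥ 0.01, fail to reject H₀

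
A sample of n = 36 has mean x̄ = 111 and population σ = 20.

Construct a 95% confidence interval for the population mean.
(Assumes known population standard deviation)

Confidence level: 95%, α = 0.05
z_0.025 = 1.960
SE = σ/√n = 20/√36 = 3.3333
Margin of error = 1.960 × 3.3333 = 6.5333
CI: x̄ ± margin = 111 ± 6.5333
CI: (104.4667, 117.5333)

Answer: (104.4667, 117.5333)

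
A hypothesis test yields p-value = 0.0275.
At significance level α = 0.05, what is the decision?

Answer: reject H₀

Derivation:
Compare p-value to α:
0.0275 < 0.05
Decision: reject H₀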